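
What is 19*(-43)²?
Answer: 35131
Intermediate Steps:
19*(-43)² = 19*1849 = 35131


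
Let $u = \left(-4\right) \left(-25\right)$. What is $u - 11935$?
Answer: $-11835$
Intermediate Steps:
$u = 100$
$u - 11935 = 100 - 11935 = -11835$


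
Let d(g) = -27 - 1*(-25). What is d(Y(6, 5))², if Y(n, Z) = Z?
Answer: 4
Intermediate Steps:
d(g) = -2 (d(g) = -27 + 25 = -2)
d(Y(6, 5))² = (-2)² = 4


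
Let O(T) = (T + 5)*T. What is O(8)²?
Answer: 10816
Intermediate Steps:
O(T) = T*(5 + T) (O(T) = (5 + T)*T = T*(5 + T))
O(8)² = (8*(5 + 8))² = (8*13)² = 104² = 10816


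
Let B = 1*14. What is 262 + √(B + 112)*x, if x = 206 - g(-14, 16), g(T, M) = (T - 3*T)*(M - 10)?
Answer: 262 + 114*√14 ≈ 688.55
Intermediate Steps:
g(T, M) = -2*T*(-10 + M) (g(T, M) = (-2*T)*(-10 + M) = -2*T*(-10 + M))
x = 38 (x = 206 - 2*(-14)*(10 - 1*16) = 206 - 2*(-14)*(10 - 16) = 206 - 2*(-14)*(-6) = 206 - 1*168 = 206 - 168 = 38)
B = 14
262 + √(B + 112)*x = 262 + √(14 + 112)*38 = 262 + √126*38 = 262 + (3*√14)*38 = 262 + 114*√14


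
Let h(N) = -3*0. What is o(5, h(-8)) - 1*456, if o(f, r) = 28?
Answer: -428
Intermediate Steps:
h(N) = 0
o(5, h(-8)) - 1*456 = 28 - 1*456 = 28 - 456 = -428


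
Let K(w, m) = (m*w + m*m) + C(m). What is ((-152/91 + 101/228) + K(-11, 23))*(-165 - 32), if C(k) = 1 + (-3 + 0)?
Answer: -1114918939/20748 ≈ -53736.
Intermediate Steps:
C(k) = -2 (C(k) = 1 - 3 = -2)
K(w, m) = -2 + m² + m*w (K(w, m) = (m*w + m*m) - 2 = (m*w + m²) - 2 = (m² + m*w) - 2 = -2 + m² + m*w)
((-152/91 + 101/228) + K(-11, 23))*(-165 - 32) = ((-152/91 + 101/228) + (-2 + 23² + 23*(-11)))*(-165 - 32) = ((-152*1/91 + 101*(1/228)) + (-2 + 529 - 253))*(-197) = ((-152/91 + 101/228) + 274)*(-197) = (-25465/20748 + 274)*(-197) = (5659487/20748)*(-197) = -1114918939/20748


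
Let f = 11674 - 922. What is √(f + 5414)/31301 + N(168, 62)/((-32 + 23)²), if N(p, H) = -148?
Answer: -148/81 + √16166/31301 ≈ -1.8231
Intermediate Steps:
f = 10752
√(f + 5414)/31301 + N(168, 62)/((-32 + 23)²) = √(10752 + 5414)/31301 - 148/(-32 + 23)² = √16166*(1/31301) - 148/((-9)²) = √16166/31301 - 148/81 = -148/81 + √16166/31301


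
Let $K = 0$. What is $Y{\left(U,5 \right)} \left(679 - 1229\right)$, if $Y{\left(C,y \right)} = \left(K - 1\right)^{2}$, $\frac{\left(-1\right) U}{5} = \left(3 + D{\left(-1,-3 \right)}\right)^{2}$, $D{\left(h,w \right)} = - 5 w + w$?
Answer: $-550$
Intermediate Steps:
$D{\left(h,w \right)} = - 4 w$
$U = -1125$ ($U = - 5 \left(3 - -12\right)^{2} = - 5 \left(3 + 12\right)^{2} = - 5 \cdot 15^{2} = \left(-5\right) 225 = -1125$)
$Y{\left(C,y \right)} = 1$ ($Y{\left(C,y \right)} = \left(0 - 1\right)^{2} = \left(-1\right)^{2} = 1$)
$Y{\left(U,5 \right)} \left(679 - 1229\right) = 1 \left(679 - 1229\right) = 1 \left(-550\right) = -550$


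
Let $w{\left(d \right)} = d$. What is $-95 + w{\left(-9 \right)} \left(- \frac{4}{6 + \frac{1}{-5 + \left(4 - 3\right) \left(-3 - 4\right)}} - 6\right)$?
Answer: $- \frac{2479}{71} \approx -34.915$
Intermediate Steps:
$-95 + w{\left(-9 \right)} \left(- \frac{4}{6 + \frac{1}{-5 + \left(4 - 3\right) \left(-3 - 4\right)}} - 6\right) = -95 - 9 \left(- \frac{4}{6 + \frac{1}{-5 + \left(4 - 3\right) \left(-3 - 4\right)}} - 6\right) = -95 - 9 \left(- \frac{4}{6 + \frac{1}{-5 + 1 \left(-7\right)}} - 6\right) = -95 - 9 \left(- \frac{4}{6 + \frac{1}{-5 - 7}} - 6\right) = -95 - 9 \left(- \frac{4}{6 + \frac{1}{-12}} - 6\right) = -95 - 9 \left(- \frac{4}{6 - \frac{1}{12}} - 6\right) = -95 - 9 \left(- \frac{4}{\frac{71}{12}} - 6\right) = -95 - 9 \left(\left(-4\right) \frac{12}{71} - 6\right) = -95 - 9 \left(- \frac{48}{71} - 6\right) = -95 - - \frac{4266}{71} = -95 + \frac{4266}{71} = - \frac{2479}{71}$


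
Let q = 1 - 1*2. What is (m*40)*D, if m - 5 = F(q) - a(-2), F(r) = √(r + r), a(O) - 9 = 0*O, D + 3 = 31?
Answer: -4480 + 1120*I*√2 ≈ -4480.0 + 1583.9*I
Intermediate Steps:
D = 28 (D = -3 + 31 = 28)
a(O) = 9 (a(O) = 9 + 0*O = 9 + 0 = 9)
q = -1 (q = 1 - 2 = -1)
F(r) = √2*√r (F(r) = √(2*r) = √2*√r)
m = -4 + I*√2 (m = 5 + (√2*√(-1) - 9) = 5 + (√2*I - 1*9) = 5 + (I*√2 - 9) = 5 + (-9 + I*√2) = -4 + I*√2 ≈ -4.0 + 1.4142*I)
(m*40)*D = ((-4 + I*√2)*40)*28 = (-160 + 40*I*√2)*28 = -4480 + 1120*I*√2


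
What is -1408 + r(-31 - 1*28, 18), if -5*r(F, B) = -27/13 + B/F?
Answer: -5397853/3835 ≈ -1407.5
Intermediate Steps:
r(F, B) = 27/65 - B/(5*F) (r(F, B) = -(-27/13 + B/F)/5 = 27/65 - B/(5*F))
-1408 + r(-31 - 1*28, 18) = -1408 + (27/65 - ⅕*18/(-31 - 1*28)) = -1408 + (27/65 - ⅕*18/(-31 - 28)) = -1408 + (27/65 - ⅕*18/(-59)) = -1408 + (27/65 - ⅕*18*(-1/59)) = -1408 + (27/65 + 18/295) = -1408 + 1827/3835 = -5397853/3835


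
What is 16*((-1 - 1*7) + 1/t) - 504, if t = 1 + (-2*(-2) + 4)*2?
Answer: -10728/17 ≈ -631.06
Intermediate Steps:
t = 17 (t = 1 + (4 + 4)*2 = 1 + 8*2 = 1 + 16 = 17)
16*((-1 - 1*7) + 1/t) - 504 = 16*((-1 - 1*7) + 1/17) - 504 = 16*((-1 - 7) + 1/17) - 504 = 16*(-8 + 1/17) - 504 = 16*(-135/17) - 504 = -2160/17 - 504 = -10728/17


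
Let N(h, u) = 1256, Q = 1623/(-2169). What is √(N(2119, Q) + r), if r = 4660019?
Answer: 5*√186451 ≈ 2159.0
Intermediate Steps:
Q = -541/723 (Q = 1623*(-1/2169) = -541/723 ≈ -0.74827)
√(N(2119, Q) + r) = √(1256 + 4660019) = √4661275 = 5*√186451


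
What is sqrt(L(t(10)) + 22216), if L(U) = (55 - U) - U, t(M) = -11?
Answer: 3*sqrt(2477) ≈ 149.31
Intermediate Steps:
L(U) = 55 - 2*U
sqrt(L(t(10)) + 22216) = sqrt((55 - 2*(-11)) + 22216) = sqrt((55 + 22) + 22216) = sqrt(77 + 22216) = sqrt(22293) = 3*sqrt(2477)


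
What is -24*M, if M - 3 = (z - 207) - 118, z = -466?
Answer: 18912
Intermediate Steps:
M = -788 (M = 3 + ((-466 - 207) - 118) = 3 + (-673 - 118) = 3 - 791 = -788)
-24*M = -24*(-788) = 18912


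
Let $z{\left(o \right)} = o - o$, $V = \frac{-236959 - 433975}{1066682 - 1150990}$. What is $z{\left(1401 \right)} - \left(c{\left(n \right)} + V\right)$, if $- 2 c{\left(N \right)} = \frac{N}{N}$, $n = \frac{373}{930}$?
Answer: $- \frac{157195}{21077} \approx -7.4581$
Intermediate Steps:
$n = \frac{373}{930}$ ($n = 373 \cdot \frac{1}{930} = \frac{373}{930} \approx 0.40108$)
$V = \frac{335467}{42154}$ ($V = - \frac{670934}{-84308} = \left(-670934\right) \left(- \frac{1}{84308}\right) = \frac{335467}{42154} \approx 7.9581$)
$z{\left(o \right)} = 0$
$c{\left(N \right)} = - \frac{1}{2}$ ($c{\left(N \right)} = - \frac{N \frac{1}{N}}{2} = \left(- \frac{1}{2}\right) 1 = - \frac{1}{2}$)
$z{\left(1401 \right)} - \left(c{\left(n \right)} + V\right) = 0 - \left(- \frac{1}{2} + \frac{335467}{42154}\right) = 0 - \frac{157195}{21077} = - \frac{157195}{21077}$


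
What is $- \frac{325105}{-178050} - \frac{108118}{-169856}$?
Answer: $\frac{3723572239}{1512143040} \approx 2.4624$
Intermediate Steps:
$- \frac{325105}{-178050} - \frac{108118}{-169856} = \left(-325105\right) \left(- \frac{1}{178050}\right) - - \frac{54059}{84928} = \frac{65021}{35610} + \frac{54059}{84928} = \frac{3723572239}{1512143040}$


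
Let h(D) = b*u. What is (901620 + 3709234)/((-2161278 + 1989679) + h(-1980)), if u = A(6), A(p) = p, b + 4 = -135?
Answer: -4610854/172433 ≈ -26.740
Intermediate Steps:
b = -139 (b = -4 - 135 = -139)
u = 6
h(D) = -834 (h(D) = -139*6 = -834)
(901620 + 3709234)/((-2161278 + 1989679) + h(-1980)) = (901620 + 3709234)/((-2161278 + 1989679) - 834) = 4610854/(-171599 - 834) = 4610854/(-172433) = 4610854*(-1/172433) = -4610854/172433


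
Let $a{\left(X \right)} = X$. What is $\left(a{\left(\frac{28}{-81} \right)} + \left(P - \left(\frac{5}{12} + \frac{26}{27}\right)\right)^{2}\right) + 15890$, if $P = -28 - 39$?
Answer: $\frac{239875153}{11664} \approx 20565.0$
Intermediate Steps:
$P = -67$ ($P = -28 - 39 = -67$)
$\left(a{\left(\frac{28}{-81} \right)} + \left(P - \left(\frac{5}{12} + \frac{26}{27}\right)\right)^{2}\right) + 15890 = \left(\frac{28}{-81} + \left(-67 - \left(\frac{5}{12} + \frac{26}{27}\right)\right)^{2}\right) + 15890 = \left(28 \left(- \frac{1}{81}\right) + \left(-67 - \frac{149}{108}\right)^{2}\right) + 15890 = \left(- \frac{28}{81} + \left(-67 - \frac{149}{108}\right)^{2}\right) + 15890 = \left(- \frac{28}{81} + \left(- \frac{7385}{108}\right)^{2}\right) + 15890 = \left(- \frac{28}{81} + \frac{54538225}{11664}\right) + 15890 = \frac{54534193}{11664} + 15890 = \frac{239875153}{11664}$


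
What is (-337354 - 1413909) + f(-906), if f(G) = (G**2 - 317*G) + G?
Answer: -644131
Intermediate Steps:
f(G) = G**2 - 316*G
(-337354 - 1413909) + f(-906) = (-337354 - 1413909) - 906*(-316 - 906) = -1751263 - 906*(-1222) = -1751263 + 1107132 = -644131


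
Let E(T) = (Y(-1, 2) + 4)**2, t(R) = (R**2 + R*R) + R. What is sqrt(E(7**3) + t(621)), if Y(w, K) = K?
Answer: 3*sqrt(85771) ≈ 878.60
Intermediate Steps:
t(R) = R + 2*R**2 (t(R) = (R**2 + R**2) + R = 2*R**2 + R = R + 2*R**2)
E(T) = 36 (E(T) = (2 + 4)**2 = 6**2 = 36)
sqrt(E(7**3) + t(621)) = sqrt(36 + 621*(1 + 2*621)) = sqrt(36 + 621*(1 + 1242)) = sqrt(36 + 621*1243) = sqrt(36 + 771903) = sqrt(771939) = 3*sqrt(85771)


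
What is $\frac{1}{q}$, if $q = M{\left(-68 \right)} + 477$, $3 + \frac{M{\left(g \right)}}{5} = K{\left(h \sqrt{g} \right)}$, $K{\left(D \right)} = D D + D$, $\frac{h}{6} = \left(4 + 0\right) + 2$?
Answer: $- \frac{i}{360 \sqrt{17} + 440178 i} \approx -2.2718 \cdot 10^{-6} - 7.6606 \cdot 10^{-9} i$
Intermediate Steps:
$h = 36$ ($h = 6 \left(\left(4 + 0\right) + 2\right) = 6 \left(4 + 2\right) = 6 \cdot 6 = 36$)
$K{\left(D \right)} = D + D^{2}$ ($K{\left(D \right)} = D^{2} + D = D + D^{2}$)
$M{\left(g \right)} = -15 + 180 \sqrt{g} \left(1 + 36 \sqrt{g}\right)$ ($M{\left(g \right)} = -15 + 5 \cdot 36 \sqrt{g} \left(1 + 36 \sqrt{g}\right) = -15 + 180 \sqrt{g} \left(1 + 36 \sqrt{g}\right)$)
$q = -440178 + 360 i \sqrt{17}$ ($q = \left(-15 + 180 \sqrt{-68} + 6480 \left(-68\right)\right) + 477 = \left(-15 + 180 \cdot 2 i \sqrt{17} - 440640\right) + 477 = \left(-15 + 360 i \sqrt{17} - 440640\right) + 477 = \left(-440655 + 360 i \sqrt{17}\right) + 477 = -440178 + 360 i \sqrt{17} \approx -4.4018 \cdot 10^{5} + 1484.3 i$)
$\frac{1}{q} = \frac{1}{-440178 + 360 i \sqrt{17}}$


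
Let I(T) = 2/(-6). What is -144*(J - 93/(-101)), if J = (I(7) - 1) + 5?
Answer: -66720/101 ≈ -660.59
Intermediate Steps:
I(T) = -1/3 (I(T) = 2*(-1/6) = -1/3)
J = 11/3 (J = (-1/3 - 1) + 5 = -4/3 + 5 = 11/3 ≈ 3.6667)
-144*(J - 93/(-101)) = -144*(11/3 - 93/(-101)) = -144*(11/3 - 93*(-1/101)) = -144*(11/3 + 93/101) = -144*1390/303 = -66720/101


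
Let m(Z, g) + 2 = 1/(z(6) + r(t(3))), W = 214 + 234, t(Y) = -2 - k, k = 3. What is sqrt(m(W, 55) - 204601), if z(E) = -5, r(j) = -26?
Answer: I*sqrt(196623514)/31 ≈ 452.33*I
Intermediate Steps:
t(Y) = -5 (t(Y) = -2 - 1*3 = -2 - 3 = -5)
W = 448
m(Z, g) = -63/31 (m(Z, g) = -2 + 1/(-5 - 26) = -2 + 1/(-31) = -2 - 1/31 = -63/31)
sqrt(m(W, 55) - 204601) = sqrt(-63/31 - 204601) = sqrt(-6342694/31) = I*sqrt(196623514)/31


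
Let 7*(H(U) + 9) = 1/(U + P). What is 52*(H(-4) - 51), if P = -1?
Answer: -109252/35 ≈ -3121.5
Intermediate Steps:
H(U) = -9 + 1/(7*(-1 + U)) (H(U) = -9 + 1/(7*(U - 1)) = -9 + 1/(7*(-1 + U)))
52*(H(-4) - 51) = 52*((64 - 63*(-4))/(7*(-1 - 4)) - 51) = 52*((1/7)*(64 + 252)/(-5) - 51) = 52*((1/7)*(-1/5)*316 - 51) = 52*(-316/35 - 51) = 52*(-2101/35) = -109252/35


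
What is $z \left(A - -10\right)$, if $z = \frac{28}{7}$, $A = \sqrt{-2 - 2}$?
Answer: $40 + 8 i \approx 40.0 + 8.0 i$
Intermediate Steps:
$A = 2 i$ ($A = \sqrt{-4} = 2 i \approx 2.0 i$)
$z = 4$ ($z = 28 \cdot \frac{1}{7} = 4$)
$z \left(A - -10\right) = 4 \left(2 i - -10\right) = 4 \left(2 i + 10\right) = 4 \left(10 + 2 i\right) = 40 + 8 i$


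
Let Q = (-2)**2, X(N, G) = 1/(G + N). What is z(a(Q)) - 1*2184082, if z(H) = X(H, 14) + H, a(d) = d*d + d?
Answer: -74258107/34 ≈ -2.1841e+6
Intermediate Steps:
Q = 4
a(d) = d + d**2 (a(d) = d**2 + d = d + d**2)
z(H) = H + 1/(14 + H) (z(H) = 1/(14 + H) + H = H + 1/(14 + H))
z(a(Q)) - 1*2184082 = (1 + (4*(1 + 4))*(14 + 4*(1 + 4)))/(14 + 4*(1 + 4)) - 1*2184082 = (1 + (4*5)*(14 + 4*5))/(14 + 4*5) - 2184082 = (1 + 20*(14 + 20))/(14 + 20) - 2184082 = (1 + 20*34)/34 - 2184082 = (1 + 680)/34 - 2184082 = (1/34)*681 - 2184082 = 681/34 - 2184082 = -74258107/34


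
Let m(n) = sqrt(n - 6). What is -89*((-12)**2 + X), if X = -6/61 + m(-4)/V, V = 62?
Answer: -781242/61 - 89*I*sqrt(10)/62 ≈ -12807.0 - 4.5394*I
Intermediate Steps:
m(n) = sqrt(-6 + n)
X = -6/61 + I*sqrt(10)/62 (X = -6/61 + sqrt(-6 - 4)/62 = -6*1/61 + sqrt(-10)*(1/62) = -6/61 + (I*sqrt(10))*(1/62) = -6/61 + I*sqrt(10)/62 ≈ -0.098361 + 0.051004*I)
-89*((-12)**2 + X) = -89*((-12)**2 + (-6/61 + I*sqrt(10)/62)) = -89*(144 + (-6/61 + I*sqrt(10)/62)) = -89*(8778/61 + I*sqrt(10)/62) = -781242/61 - 89*I*sqrt(10)/62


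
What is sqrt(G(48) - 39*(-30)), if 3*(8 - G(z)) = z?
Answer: sqrt(1162) ≈ 34.088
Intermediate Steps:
G(z) = 8 - z/3
sqrt(G(48) - 39*(-30)) = sqrt((8 - 1/3*48) - 39*(-30)) = sqrt((8 - 16) + 1170) = sqrt(-8 + 1170) = sqrt(1162)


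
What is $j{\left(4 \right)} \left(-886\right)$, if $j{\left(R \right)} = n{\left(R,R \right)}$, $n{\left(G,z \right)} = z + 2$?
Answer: $-5316$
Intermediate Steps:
$n{\left(G,z \right)} = 2 + z$
$j{\left(R \right)} = 2 + R$
$j{\left(4 \right)} \left(-886\right) = \left(2 + 4\right) \left(-886\right) = 6 \left(-886\right) = -5316$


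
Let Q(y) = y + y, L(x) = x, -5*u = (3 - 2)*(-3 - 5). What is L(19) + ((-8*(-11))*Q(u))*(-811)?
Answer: -1141793/5 ≈ -2.2836e+5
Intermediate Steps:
u = 8/5 (u = -(3 - 2)*(-3 - 5)/5 = -(-8)/5 = -⅕*(-8) = 8/5 ≈ 1.6000)
Q(y) = 2*y
L(19) + ((-8*(-11))*Q(u))*(-811) = 19 + ((-8*(-11))*(2*(8/5)))*(-811) = 19 + (88*(16/5))*(-811) = 19 + (1408/5)*(-811) = 19 - 1141888/5 = -1141793/5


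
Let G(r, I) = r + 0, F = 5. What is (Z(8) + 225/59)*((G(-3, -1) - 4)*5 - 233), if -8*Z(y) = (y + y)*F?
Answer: 97820/59 ≈ 1658.0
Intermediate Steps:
G(r, I) = r
Z(y) = -5*y/4 (Z(y) = -(y + y)*5/8 = -2*y*5/8 = -5*y/4)
(Z(8) + 225/59)*((G(-3, -1) - 4)*5 - 233) = (-5/4*8 + 225/59)*((-3 - 4)*5 - 233) = (-10 + 225*(1/59))*(-7*5 - 233) = (-10 + 225/59)*(-35 - 233) = -365/59*(-268) = 97820/59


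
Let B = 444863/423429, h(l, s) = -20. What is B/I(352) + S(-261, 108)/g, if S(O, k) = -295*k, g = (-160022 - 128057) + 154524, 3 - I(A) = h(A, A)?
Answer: 73938796117/260134876437 ≈ 0.28423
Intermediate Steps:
I(A) = 23 (I(A) = 3 - 1*(-20) = 3 + 20 = 23)
g = -133555 (g = -288079 + 154524 = -133555)
B = 444863/423429 (B = 444863*(1/423429) = 444863/423429 ≈ 1.0506)
B/I(352) + S(-261, 108)/g = (444863/423429)/23 - 295*108/(-133555) = (444863/423429)*(1/23) - 31860*(-1/133555) = 444863/9738867 + 6372/26711 = 73938796117/260134876437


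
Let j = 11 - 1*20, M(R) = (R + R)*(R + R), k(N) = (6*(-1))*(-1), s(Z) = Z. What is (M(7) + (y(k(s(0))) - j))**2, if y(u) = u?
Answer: 44521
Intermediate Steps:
k(N) = 6 (k(N) = -6*(-1) = 6)
M(R) = 4*R**2 (M(R) = (2*R)*(2*R) = 4*R**2)
j = -9 (j = 11 - 20 = -9)
(M(7) + (y(k(s(0))) - j))**2 = (4*7**2 + (6 - 1*(-9)))**2 = (4*49 + (6 + 9))**2 = (196 + 15)**2 = 211**2 = 44521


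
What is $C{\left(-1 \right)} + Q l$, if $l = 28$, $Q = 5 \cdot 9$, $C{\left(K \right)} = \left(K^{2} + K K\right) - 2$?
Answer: $1260$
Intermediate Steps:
$C{\left(K \right)} = -2 + 2 K^{2}$ ($C{\left(K \right)} = \left(K^{2} + K^{2}\right) - 2 = 2 K^{2} - 2 = -2 + 2 K^{2}$)
$Q = 45$
$C{\left(-1 \right)} + Q l = \left(-2 + 2 \left(-1\right)^{2}\right) + 45 \cdot 28 = \left(-2 + 2 \cdot 1\right) + 1260 = \left(-2 + 2\right) + 1260 = 0 + 1260 = 1260$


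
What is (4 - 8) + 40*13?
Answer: 516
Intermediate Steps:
(4 - 8) + 40*13 = -4 + 520 = 516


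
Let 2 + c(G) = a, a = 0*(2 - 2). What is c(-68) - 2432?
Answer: -2434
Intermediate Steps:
a = 0 (a = 0*0 = 0)
c(G) = -2 (c(G) = -2 + 0 = -2)
c(-68) - 2432 = -2 - 2432 = -2434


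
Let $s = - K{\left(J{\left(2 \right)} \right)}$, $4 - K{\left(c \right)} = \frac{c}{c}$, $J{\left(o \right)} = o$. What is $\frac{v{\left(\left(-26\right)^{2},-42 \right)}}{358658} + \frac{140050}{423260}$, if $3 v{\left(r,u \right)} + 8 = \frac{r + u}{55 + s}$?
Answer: $\frac{195899513077}{592041781812} \approx 0.33089$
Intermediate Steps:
$K{\left(c \right)} = 3$ ($K{\left(c \right)} = 4 - \frac{c}{c} = 4 - 1 = 3$)
$s = -3$ ($s = \left(-1\right) 3 = -3$)
$v{\left(r,u \right)} = - \frac{8}{3} + \frac{r}{156} + \frac{u}{156}$ ($v{\left(r,u \right)} = - \frac{8}{3} + \frac{\left(r + u\right) \frac{1}{55 - 3}}{3} = - \frac{8}{3} + \frac{\left(r + u\right) \frac{1}{52}}{3} = - \frac{8}{3} + \frac{\frac{r}{52} + \frac{u}{52}}{3} = - \frac{8}{3} + \left(\frac{r}{156} + \frac{u}{156}\right) = - \frac{8}{3} + \frac{r}{156} + \frac{u}{156}$)
$\frac{v{\left(\left(-26\right)^{2},-42 \right)}}{358658} + \frac{140050}{423260} = \frac{- \frac{8}{3} + \frac{\left(-26\right)^{2}}{156} + \frac{1}{156} \left(-42\right)}{358658} + \frac{140050}{423260} = \left(- \frac{8}{3} + \frac{1}{156} \cdot 676 - \frac{7}{26}\right) \frac{1}{358658} + 140050 \cdot \frac{1}{423260} = \left(- \frac{8}{3} + \frac{13}{3} - \frac{7}{26}\right) \frac{1}{358658} + \frac{14005}{42326} = \frac{109}{78} \cdot \frac{1}{358658} + \frac{14005}{42326} = \frac{109}{27975324} + \frac{14005}{42326} = \frac{195899513077}{592041781812}$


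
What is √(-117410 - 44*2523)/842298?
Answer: I*√228422/842298 ≈ 0.00056742*I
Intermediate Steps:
√(-117410 - 44*2523)/842298 = √(-117410 - 111012)*(1/842298) = √(-228422)*(1/842298) = (I*√228422)*(1/842298) = I*√228422/842298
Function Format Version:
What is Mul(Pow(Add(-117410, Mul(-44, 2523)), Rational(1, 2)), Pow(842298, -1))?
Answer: Mul(Rational(1, 842298), I, Pow(228422, Rational(1, 2))) ≈ Mul(0.00056742, I)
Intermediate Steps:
Mul(Pow(Add(-117410, Mul(-44, 2523)), Rational(1, 2)), Pow(842298, -1)) = Mul(Pow(Add(-117410, -111012), Rational(1, 2)), Rational(1, 842298)) = Mul(Pow(-228422, Rational(1, 2)), Rational(1, 842298)) = Mul(Mul(I, Pow(228422, Rational(1, 2))), Rational(1, 842298)) = Mul(Rational(1, 842298), I, Pow(228422, Rational(1, 2)))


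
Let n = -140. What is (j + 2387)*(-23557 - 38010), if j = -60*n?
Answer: -664123229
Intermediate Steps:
j = 8400 (j = -60*(-140) = 8400)
(j + 2387)*(-23557 - 38010) = (8400 + 2387)*(-23557 - 38010) = 10787*(-61567) = -664123229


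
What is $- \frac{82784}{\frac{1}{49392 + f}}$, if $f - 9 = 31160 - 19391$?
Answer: $-5063897280$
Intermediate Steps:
$f = 11778$ ($f = 9 + \left(31160 - 19391\right) = 9 + 11769 = 11778$)
$- \frac{82784}{\frac{1}{49392 + f}} = - \frac{82784}{\frac{1}{49392 + 11778}} = - \frac{82784}{\frac{1}{61170}} = - 82784 \frac{1}{\frac{1}{61170}} = \left(-82784\right) 61170 = -5063897280$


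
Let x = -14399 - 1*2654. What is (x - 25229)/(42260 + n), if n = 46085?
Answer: -42282/88345 ≈ -0.47860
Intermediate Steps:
x = -17053 (x = -14399 - 2654 = -17053)
(x - 25229)/(42260 + n) = (-17053 - 25229)/(42260 + 46085) = -42282/88345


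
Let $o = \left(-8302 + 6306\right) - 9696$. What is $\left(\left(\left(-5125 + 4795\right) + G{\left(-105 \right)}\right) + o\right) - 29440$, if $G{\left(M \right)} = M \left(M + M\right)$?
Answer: $-19412$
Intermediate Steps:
$G{\left(M \right)} = 2 M^{2}$ ($G{\left(M \right)} = M 2 M = 2 M^{2}$)
$o = -11692$ ($o = -1996 - 9696 = -11692$)
$\left(\left(\left(-5125 + 4795\right) + G{\left(-105 \right)}\right) + o\right) - 29440 = \left(\left(\left(-5125 + 4795\right) + 2 \left(-105\right)^{2}\right) - 11692\right) - 29440 = \left(\left(-330 + 2 \cdot 11025\right) - 11692\right) - 29440 = \left(\left(-330 + 22050\right) - 11692\right) - 29440 = \left(21720 - 11692\right) - 29440 = 10028 - 29440 = -19412$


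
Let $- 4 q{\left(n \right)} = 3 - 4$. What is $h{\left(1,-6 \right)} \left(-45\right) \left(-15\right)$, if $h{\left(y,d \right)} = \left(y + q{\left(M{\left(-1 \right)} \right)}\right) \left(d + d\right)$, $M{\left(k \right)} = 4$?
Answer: $-10125$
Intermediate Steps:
$q{\left(n \right)} = \frac{1}{4}$ ($q{\left(n \right)} = - \frac{3 - 4}{4} = \left(- \frac{1}{4}\right) \left(-1\right) = \frac{1}{4}$)
$h{\left(y,d \right)} = 2 d \left(\frac{1}{4} + y\right)$ ($h{\left(y,d \right)} = \left(y + \frac{1}{4}\right) \left(d + d\right) = \left(\frac{1}{4} + y\right) 2 d = 2 d \left(\frac{1}{4} + y\right)$)
$h{\left(1,-6 \right)} \left(-45\right) \left(-15\right) = \frac{1}{2} \left(-6\right) \left(1 + 4 \cdot 1\right) \left(-45\right) \left(-15\right) = \frac{1}{2} \left(-6\right) \left(1 + 4\right) \left(-45\right) \left(-15\right) = \frac{1}{2} \left(-6\right) 5 \left(-45\right) \left(-15\right) = \left(-15\right) \left(-45\right) \left(-15\right) = 675 \left(-15\right) = -10125$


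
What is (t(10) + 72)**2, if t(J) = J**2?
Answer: 29584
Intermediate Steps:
(t(10) + 72)**2 = (10**2 + 72)**2 = (100 + 72)**2 = 172**2 = 29584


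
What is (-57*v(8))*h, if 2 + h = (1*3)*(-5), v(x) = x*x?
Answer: 62016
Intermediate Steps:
v(x) = x²
h = -17 (h = -2 + (1*3)*(-5) = -2 + 3*(-5) = -2 - 15 = -17)
(-57*v(8))*h = -57*8²*(-17) = -57*64*(-17) = -3648*(-17) = 62016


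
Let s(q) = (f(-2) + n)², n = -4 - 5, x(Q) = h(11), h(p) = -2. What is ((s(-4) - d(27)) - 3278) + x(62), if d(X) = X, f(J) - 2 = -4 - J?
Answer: -3226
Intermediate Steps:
x(Q) = -2
n = -9
f(J) = -2 - J (f(J) = 2 + (-4 - J) = -2 - J)
s(q) = 81 (s(q) = ((-2 - 1*(-2)) - 9)² = ((-2 + 2) - 9)² = (0 - 9)² = (-9)² = 81)
((s(-4) - d(27)) - 3278) + x(62) = ((81 - 1*27) - 3278) - 2 = ((81 - 27) - 3278) - 2 = (54 - 3278) - 2 = -3224 - 2 = -3226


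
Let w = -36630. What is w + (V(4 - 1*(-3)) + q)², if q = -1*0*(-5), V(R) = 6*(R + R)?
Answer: -29574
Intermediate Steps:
V(R) = 12*R (V(R) = 6*(2*R) = 12*R)
q = 0 (q = 0*(-5) = 0)
w + (V(4 - 1*(-3)) + q)² = -36630 + (12*(4 - 1*(-3)) + 0)² = -36630 + (12*(4 + 3) + 0)² = -36630 + (12*7 + 0)² = -36630 + (84 + 0)² = -36630 + 84² = -36630 + 7056 = -29574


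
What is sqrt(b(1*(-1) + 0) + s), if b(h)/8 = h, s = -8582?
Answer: I*sqrt(8590) ≈ 92.682*I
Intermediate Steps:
b(h) = 8*h
sqrt(b(1*(-1) + 0) + s) = sqrt(8*(1*(-1) + 0) - 8582) = sqrt(8*(-1 + 0) - 8582) = sqrt(8*(-1) - 8582) = sqrt(-8 - 8582) = sqrt(-8590) = I*sqrt(8590)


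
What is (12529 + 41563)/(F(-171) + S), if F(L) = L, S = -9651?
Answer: -27046/4911 ≈ -5.5072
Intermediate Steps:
(12529 + 41563)/(F(-171) + S) = (12529 + 41563)/(-171 - 9651) = 54092/(-9822) = 54092*(-1/9822) = -27046/4911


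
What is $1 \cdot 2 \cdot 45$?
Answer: $90$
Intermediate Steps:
$1 \cdot 2 \cdot 45 = 2 \cdot 45 = 90$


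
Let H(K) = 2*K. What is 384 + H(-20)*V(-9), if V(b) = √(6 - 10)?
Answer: 384 - 80*I ≈ 384.0 - 80.0*I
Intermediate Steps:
V(b) = 2*I (V(b) = √(-4) = 2*I)
384 + H(-20)*V(-9) = 384 + (2*(-20))*(2*I) = 384 - 80*I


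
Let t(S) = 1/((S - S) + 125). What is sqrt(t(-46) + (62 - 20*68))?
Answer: I*sqrt(811245)/25 ≈ 36.028*I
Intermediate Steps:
t(S) = 1/125 (t(S) = 1/(0 + 125) = 1/125)
sqrt(t(-46) + (62 - 20*68)) = sqrt(1/125 + (62 - 20*68)) = sqrt(1/125 + (62 - 1360)) = sqrt(1/125 - 1298) = sqrt(-162249/125) = I*sqrt(811245)/25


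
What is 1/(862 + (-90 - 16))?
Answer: 1/756 ≈ 0.0013228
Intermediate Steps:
1/(862 + (-90 - 16)) = 1/(862 - 106) = 1/756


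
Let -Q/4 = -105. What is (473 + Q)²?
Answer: 797449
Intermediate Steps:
Q = 420 (Q = -4*(-105) = 420)
(473 + Q)² = (473 + 420)² = 893² = 797449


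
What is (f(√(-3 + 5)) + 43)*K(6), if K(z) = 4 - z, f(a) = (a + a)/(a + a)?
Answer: -88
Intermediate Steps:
f(a) = 1 (f(a) = (2*a)/((2*a)) = (2*a)*(1/(2*a)) = 1)
(f(√(-3 + 5)) + 43)*K(6) = (1 + 43)*(4 - 1*6) = 44*(4 - 6) = 44*(-2) = -88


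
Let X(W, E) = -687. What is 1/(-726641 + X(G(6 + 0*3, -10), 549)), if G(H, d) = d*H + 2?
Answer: -1/727328 ≈ -1.3749e-6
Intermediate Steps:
G(H, d) = 2 + H*d (G(H, d) = H*d + 2 = 2 + H*d)
1/(-726641 + X(G(6 + 0*3, -10), 549)) = 1/(-726641 - 687) = 1/(-727328) = -1/727328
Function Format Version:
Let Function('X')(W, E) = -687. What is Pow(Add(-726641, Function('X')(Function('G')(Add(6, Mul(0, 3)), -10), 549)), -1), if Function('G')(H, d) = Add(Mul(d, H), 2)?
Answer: Rational(-1, 727328) ≈ -1.3749e-6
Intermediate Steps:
Function('G')(H, d) = Add(2, Mul(H, d)) (Function('G')(H, d) = Add(Mul(H, d), 2) = Add(2, Mul(H, d)))
Pow(Add(-726641, Function('X')(Function('G')(Add(6, Mul(0, 3)), -10), 549)), -1) = Pow(Add(-726641, -687), -1) = Pow(-727328, -1) = Rational(-1, 727328)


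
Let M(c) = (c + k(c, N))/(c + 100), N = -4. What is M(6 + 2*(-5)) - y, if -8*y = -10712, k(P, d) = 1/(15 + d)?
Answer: -1414027/1056 ≈ -1339.0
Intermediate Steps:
M(c) = (1/11 + c)/(100 + c) (M(c) = (c + 1/(15 - 4))/(c + 100) = (c + 1/11)/(100 + c) = (1/11 + c)/(100 + c))
y = 1339 (y = -⅛*(-10712) = 1339)
M(6 + 2*(-5)) - y = (1/11 + (6 + 2*(-5)))/(100 + (6 + 2*(-5))) - 1*1339 = (1/11 + (6 - 10))/(100 + (6 - 10)) - 1339 = (1/11 - 4)/(100 - 4) - 1339 = -43/11/96 - 1339 = (1/96)*(-43/11) - 1339 = -43/1056 - 1339 = -1414027/1056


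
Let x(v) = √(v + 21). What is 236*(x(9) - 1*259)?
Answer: -61124 + 236*√30 ≈ -59831.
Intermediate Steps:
x(v) = √(21 + v)
236*(x(9) - 1*259) = 236*(√(21 + 9) - 1*259) = 236*(√30 - 259) = 236*(-259 + √30) = -61124 + 236*√30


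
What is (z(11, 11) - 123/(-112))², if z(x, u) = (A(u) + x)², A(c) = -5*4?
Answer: 84548025/12544 ≈ 6740.1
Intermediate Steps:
A(c) = -20
z(x, u) = (-20 + x)²
(z(11, 11) - 123/(-112))² = ((-20 + 11)² - 123/(-112))² = ((-9)² - 123*(-1/112))² = (81 + 123/112)² = (9195/112)² = 84548025/12544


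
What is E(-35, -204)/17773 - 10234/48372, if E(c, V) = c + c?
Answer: -13233923/61408254 ≈ -0.21551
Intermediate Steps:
E(c, V) = 2*c
E(-35, -204)/17773 - 10234/48372 = (2*(-35))/17773 - 10234/48372 = -70*1/17773 - 10234*1/48372 = -10/2539 - 5117/24186 = -13233923/61408254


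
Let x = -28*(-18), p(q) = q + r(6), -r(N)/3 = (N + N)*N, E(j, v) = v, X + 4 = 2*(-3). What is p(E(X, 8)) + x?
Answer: 296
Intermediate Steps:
X = -10 (X = -4 + 2*(-3) = -4 - 6 = -10)
r(N) = -6*N**2 (r(N) = -3*(N + N)*N = -3*2*N*N = -6*N**2)
p(q) = -216 + q (p(q) = q - 6*6**2 = q - 6*36 = q - 216 = -216 + q)
x = 504
p(E(X, 8)) + x = (-216 + 8) + 504 = -208 + 504 = 296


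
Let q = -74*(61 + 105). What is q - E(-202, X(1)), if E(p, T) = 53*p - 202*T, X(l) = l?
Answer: -1376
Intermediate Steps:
E(p, T) = -202*T + 53*p
q = -12284 (q = -74*166 = -12284)
q - E(-202, X(1)) = -12284 - (-202*1 + 53*(-202)) = -12284 - (-202 - 10706) = -12284 - 1*(-10908) = -12284 + 10908 = -1376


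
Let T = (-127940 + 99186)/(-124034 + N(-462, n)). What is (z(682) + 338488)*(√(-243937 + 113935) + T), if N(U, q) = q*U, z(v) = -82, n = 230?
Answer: 4865263062/115147 + 338406*I*√130002 ≈ 42253.0 + 1.2201e+8*I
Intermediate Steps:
N(U, q) = U*q
T = 14377/115147 (T = (-127940 + 99186)/(-124034 - 462*230) = -28754/(-124034 - 106260) = -28754/(-230294) = -28754*(-1/230294) = 14377/115147 ≈ 0.12486)
(z(682) + 338488)*(√(-243937 + 113935) + T) = (-82 + 338488)*(√(-243937 + 113935) + 14377/115147) = 338406*(√(-130002) + 14377/115147) = 338406*(I*√130002 + 14377/115147) = 338406*(14377/115147 + I*√130002) = 4865263062/115147 + 338406*I*√130002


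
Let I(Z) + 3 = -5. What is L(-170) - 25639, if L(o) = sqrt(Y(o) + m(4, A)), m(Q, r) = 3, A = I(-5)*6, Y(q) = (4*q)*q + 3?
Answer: -25639 + sqrt(115606) ≈ -25299.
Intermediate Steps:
I(Z) = -8 (I(Z) = -3 - 5 = -8)
Y(q) = 3 + 4*q**2 (Y(q) = 4*q**2 + 3 = 3 + 4*q**2)
A = -48 (A = -8*6 = -48)
L(o) = sqrt(6 + 4*o**2) (L(o) = sqrt((3 + 4*o**2) + 3) = sqrt(6 + 4*o**2))
L(-170) - 25639 = sqrt(6 + 4*(-170)**2) - 25639 = sqrt(6 + 4*28900) - 25639 = sqrt(6 + 115600) - 25639 = sqrt(115606) - 25639 = -25639 + sqrt(115606)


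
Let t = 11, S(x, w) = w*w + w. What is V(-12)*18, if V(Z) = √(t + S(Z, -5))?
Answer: 18*√31 ≈ 100.22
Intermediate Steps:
S(x, w) = w + w² (S(x, w) = w² + w = w + w²)
V(Z) = √31 (V(Z) = √(11 - 5*(1 - 5)) = √(11 - 5*(-4)) = √(11 + 20) = √31)
V(-12)*18 = √31*18 = 18*√31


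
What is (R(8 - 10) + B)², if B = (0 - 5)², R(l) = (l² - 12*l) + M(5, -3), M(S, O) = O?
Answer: 2500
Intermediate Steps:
R(l) = -3 + l² - 12*l (R(l) = (l² - 12*l) - 3 = -3 + l² - 12*l)
B = 25 (B = (-5)² = 25)
(R(8 - 10) + B)² = ((-3 + (8 - 10)² - 12*(8 - 10)) + 25)² = ((-3 + (-2)² - 12*(-2)) + 25)² = ((-3 + 4 + 24) + 25)² = (25 + 25)² = 50² = 2500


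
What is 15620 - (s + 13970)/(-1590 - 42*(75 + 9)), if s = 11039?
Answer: 79968169/5118 ≈ 15625.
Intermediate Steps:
15620 - (s + 13970)/(-1590 - 42*(75 + 9)) = 15620 - (11039 + 13970)/(-1590 - 42*(75 + 9)) = 15620 - 25009/(-1590 - 42*84) = 15620 - 25009/(-1590 - 3528) = 15620 - 25009/(-5118) = 15620 - 25009*(-1)/5118 = 15620 - 1*(-25009/5118) = 15620 + 25009/5118 = 79968169/5118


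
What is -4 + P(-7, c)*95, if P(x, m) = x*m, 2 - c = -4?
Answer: -3994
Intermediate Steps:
c = 6 (c = 2 - 1*(-4) = 2 + 4 = 6)
P(x, m) = m*x
-4 + P(-7, c)*95 = -4 + (6*(-7))*95 = -4 - 42*95 = -4 - 3990 = -3994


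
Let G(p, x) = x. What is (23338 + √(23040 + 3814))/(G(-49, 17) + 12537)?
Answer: 11669/6277 + √26854/12554 ≈ 1.8721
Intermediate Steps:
(23338 + √(23040 + 3814))/(G(-49, 17) + 12537) = (23338 + √(23040 + 3814))/(17 + 12537) = (23338 + √26854)/12554 = (23338 + √26854)*(1/12554) = 11669/6277 + √26854/12554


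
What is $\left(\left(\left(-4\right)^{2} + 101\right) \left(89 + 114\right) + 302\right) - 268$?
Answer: $23785$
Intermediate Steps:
$\left(\left(\left(-4\right)^{2} + 101\right) \left(89 + 114\right) + 302\right) - 268 = \left(\left(16 + 101\right) 203 + 302\right) - 268 = \left(117 \cdot 203 + 302\right) - 268 = \left(23751 + 302\right) - 268 = 24053 - 268 = 23785$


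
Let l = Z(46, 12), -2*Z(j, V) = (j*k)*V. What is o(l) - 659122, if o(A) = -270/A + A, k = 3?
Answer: -30357685/46 ≈ -6.5995e+5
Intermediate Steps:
Z(j, V) = -3*V*j/2 (Z(j, V) = -j*3*V/2 = -3*j*V/2 = -3*V*j/2)
l = -828 (l = -3/2*12*46 = -828)
o(A) = A - 270/A
o(l) - 659122 = (-828 - 270/(-828)) - 659122 = (-828 - 270*(-1/828)) - 659122 = (-828 + 15/46) - 659122 = -38073/46 - 659122 = -30357685/46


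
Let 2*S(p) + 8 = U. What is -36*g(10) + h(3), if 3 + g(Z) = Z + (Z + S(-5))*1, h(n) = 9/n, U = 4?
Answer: -537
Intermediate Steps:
S(p) = -2 (S(p) = -4 + (½)*4 = -4 + 2 = -2)
g(Z) = -5 + 2*Z (g(Z) = -3 + (Z + (Z - 2)*1) = -3 + (Z + (-2 + Z)*1) = -3 + (Z + (-2 + Z)) = -3 + (-2 + 2*Z) = -5 + 2*Z)
-36*g(10) + h(3) = -36*(-5 + 2*10) + 9/3 = -36*(-5 + 20) + 9*(⅓) = -36*15 + 3 = -540 + 3 = -537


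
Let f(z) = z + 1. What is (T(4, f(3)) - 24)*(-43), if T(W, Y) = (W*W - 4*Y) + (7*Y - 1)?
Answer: -129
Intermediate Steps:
f(z) = 1 + z
T(W, Y) = -1 + W**2 + 3*Y (T(W, Y) = (W**2 - 4*Y) + (-1 + 7*Y) = -1 + W**2 + 3*Y)
(T(4, f(3)) - 24)*(-43) = ((-1 + 4**2 + 3*(1 + 3)) - 24)*(-43) = ((-1 + 16 + 3*4) - 24)*(-43) = ((-1 + 16 + 12) - 24)*(-43) = (27 - 24)*(-43) = 3*(-43) = -129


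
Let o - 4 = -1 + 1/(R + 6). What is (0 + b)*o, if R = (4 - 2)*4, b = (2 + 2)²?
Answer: 344/7 ≈ 49.143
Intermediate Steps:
b = 16 (b = 4² = 16)
R = 8 (R = 2*4 = 8)
o = 43/14 (o = 4 + (-1 + 1/(8 + 6)) = 4 + (-1 + 1/14) = 4 - 13/14 = 43/14 ≈ 3.0714)
(0 + b)*o = (0 + 16)*(43/14) = 16*(43/14) = 344/7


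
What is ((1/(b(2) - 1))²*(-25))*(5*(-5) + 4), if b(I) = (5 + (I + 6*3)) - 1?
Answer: 525/529 ≈ 0.99244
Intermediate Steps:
b(I) = 22 + I (b(I) = (5 + (I + 18)) - 1 = (5 + (18 + I)) - 1 = (23 + I) - 1 = 22 + I)
((1/(b(2) - 1))²*(-25))*(5*(-5) + 4) = ((1/((22 + 2) - 1))²*(-25))*(5*(-5) + 4) = ((1/(24 - 1))²*(-25))*(-25 + 4) = ((1/23)²*(-25))*(-21) = ((1/529)*(-25))*(-21) = -25/529*(-21) = 525/529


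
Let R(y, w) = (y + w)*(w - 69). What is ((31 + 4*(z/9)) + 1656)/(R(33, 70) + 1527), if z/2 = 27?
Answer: 1711/1630 ≈ 1.0497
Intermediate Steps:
z = 54 (z = 2*27 = 54)
R(y, w) = (-69 + w)*(w + y) (R(y, w) = (w + y)*(-69 + w) = (-69 + w)*(w + y))
((31 + 4*(z/9)) + 1656)/(R(33, 70) + 1527) = ((31 + 4*(54/9)) + 1656)/((70² - 69*70 - 69*33 + 70*33) + 1527) = ((31 + 4*(54*(⅑))) + 1656)/((4900 - 4830 - 2277 + 2310) + 1527) = ((31 + 4*6) + 1656)/(103 + 1527) = ((31 + 24) + 1656)/1630 = (55 + 1656)*(1/1630) = 1711*(1/1630) = 1711/1630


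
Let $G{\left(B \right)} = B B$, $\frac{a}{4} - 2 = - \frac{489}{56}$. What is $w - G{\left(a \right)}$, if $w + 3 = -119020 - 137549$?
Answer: $- \frac{50430241}{196} \approx -2.573 \cdot 10^{5}$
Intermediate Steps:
$a = - \frac{377}{14}$ ($a = 8 + 4 \left(- \frac{489}{56}\right) = 8 - \frac{489}{14} = - \frac{377}{14} \approx -26.929$)
$G{\left(B \right)} = B^{2}$
$w = -256572$ ($w = -3 - 256569 = -256572$)
$w - G{\left(a \right)} = -256572 - \left(- \frac{377}{14}\right)^{2} = -256572 - \frac{142129}{196} = - \frac{50430241}{196}$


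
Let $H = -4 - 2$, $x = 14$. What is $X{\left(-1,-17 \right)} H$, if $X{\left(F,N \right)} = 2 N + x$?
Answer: $120$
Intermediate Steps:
$H = -6$ ($H = -4 - 2 = -6$)
$X{\left(F,N \right)} = 14 + 2 N$ ($X{\left(F,N \right)} = 2 N + 14 = 14 + 2 N$)
$X{\left(-1,-17 \right)} H = \left(14 + 2 \left(-17\right)\right) \left(-6\right) = \left(14 - 34\right) \left(-6\right) = \left(-20\right) \left(-6\right) = 120$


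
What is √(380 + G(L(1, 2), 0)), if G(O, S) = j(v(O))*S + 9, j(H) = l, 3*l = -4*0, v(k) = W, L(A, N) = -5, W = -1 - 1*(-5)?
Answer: √389 ≈ 19.723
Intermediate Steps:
W = 4 (W = -1 + 5 = 4)
v(k) = 4
l = 0 (l = (-4*0)/3 = (⅓)*0 = 0)
j(H) = 0
G(O, S) = 9 (G(O, S) = 0*S + 9 = 0 + 9 = 9)
√(380 + G(L(1, 2), 0)) = √(380 + 9) = √389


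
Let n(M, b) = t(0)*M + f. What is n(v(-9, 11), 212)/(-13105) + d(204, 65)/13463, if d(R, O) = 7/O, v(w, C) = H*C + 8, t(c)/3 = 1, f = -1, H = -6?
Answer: 30646672/2293623995 ≈ 0.013362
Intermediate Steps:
t(c) = 3 (t(c) = 3*1 = 3)
v(w, C) = 8 - 6*C (v(w, C) = -6*C + 8 = 8 - 6*C)
n(M, b) = -1 + 3*M (n(M, b) = 3*M - 1 = -1 + 3*M)
n(v(-9, 11), 212)/(-13105) + d(204, 65)/13463 = (-1 + 3*(8 - 6*11))/(-13105) + (7/65)/13463 = (-1 + 3*(8 - 66))*(-1/13105) + (7*(1/65))*(1/13463) = (-1 + 3*(-58))*(-1/13105) + (7/65)*(1/13463) = (-1 - 174)*(-1/13105) + 7/875095 = -175*(-1/13105) + 7/875095 = 35/2621 + 7/875095 = 30646672/2293623995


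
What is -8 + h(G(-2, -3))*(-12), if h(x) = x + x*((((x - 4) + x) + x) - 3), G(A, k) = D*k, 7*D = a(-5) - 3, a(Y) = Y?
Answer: -9032/49 ≈ -184.33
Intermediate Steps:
D = -8/7 (D = (-5 - 3)/7 = (1/7)*(-8) = -8/7 ≈ -1.1429)
G(A, k) = -8*k/7
h(x) = x + x*(-7 + 3*x) (h(x) = x + x*((((-4 + x) + x) + x) - 3) = x + x*(((-4 + 2*x) + x) - 3) = x + x*((-4 + 3*x) - 3) = x + x*(-7 + 3*x))
-8 + h(G(-2, -3))*(-12) = -8 + (3*(-8/7*(-3))*(-2 - 8/7*(-3)))*(-12) = -8 + (3*(24/7)*(-2 + 24/7))*(-12) = -8 + (3*(24/7)*(10/7))*(-12) = -8 + (720/49)*(-12) = -8 - 8640/49 = -9032/49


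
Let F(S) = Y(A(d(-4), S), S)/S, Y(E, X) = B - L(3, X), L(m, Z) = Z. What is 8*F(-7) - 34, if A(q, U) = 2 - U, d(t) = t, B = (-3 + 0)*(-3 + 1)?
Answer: -342/7 ≈ -48.857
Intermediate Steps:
B = 6 (B = -3*(-2) = 6)
Y(E, X) = 6 - X
F(S) = (6 - S)/S
8*F(-7) - 34 = 8*((6 - 1*(-7))/(-7)) - 34 = 8*(-(6 + 7)/7) - 34 = 8*(-1/7*13) - 34 = 8*(-13/7) - 34 = -104/7 - 34 = -342/7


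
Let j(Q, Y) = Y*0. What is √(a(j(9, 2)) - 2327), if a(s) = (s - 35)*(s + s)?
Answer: I*√2327 ≈ 48.239*I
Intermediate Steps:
j(Q, Y) = 0
a(s) = 2*s*(-35 + s) (a(s) = (-35 + s)*(2*s) = 2*s*(-35 + s))
√(a(j(9, 2)) - 2327) = √(2*0*(-35 + 0) - 2327) = √(2*0*(-35) - 2327) = √(0 - 2327) = √(-2327) = I*√2327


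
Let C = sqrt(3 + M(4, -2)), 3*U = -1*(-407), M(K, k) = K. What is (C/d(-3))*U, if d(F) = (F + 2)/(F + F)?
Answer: 814*sqrt(7) ≈ 2153.6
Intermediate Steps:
U = 407/3 (U = (-1*(-407))/3 = (1/3)*407 = 407/3 ≈ 135.67)
C = sqrt(7) (C = sqrt(3 + 4) = sqrt(7) ≈ 2.6458)
d(F) = (2 + F)/(2*F) (d(F) = (2 + F)/((2*F)) = (2 + F)*(1/(2*F)) = (2 + F)/(2*F))
(C/d(-3))*U = (sqrt(7)/(((1/2)*(2 - 3)/(-3))))*(407/3) = (sqrt(7)/(((1/2)*(-1/3)*(-1))))*(407/3) = (sqrt(7)/(1/6))*(407/3) = (sqrt(7)*6)*(407/3) = (6*sqrt(7))*(407/3) = 814*sqrt(7)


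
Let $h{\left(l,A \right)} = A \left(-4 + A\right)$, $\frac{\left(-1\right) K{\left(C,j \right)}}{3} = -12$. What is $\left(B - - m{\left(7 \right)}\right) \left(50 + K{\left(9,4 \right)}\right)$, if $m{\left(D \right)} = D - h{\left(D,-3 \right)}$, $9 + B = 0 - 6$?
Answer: $-2494$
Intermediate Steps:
$B = -15$ ($B = -9 + \left(0 - 6\right) = -9 - 6 = -15$)
$K{\left(C,j \right)} = 36$ ($K{\left(C,j \right)} = \left(-3\right) \left(-12\right) = 36$)
$m{\left(D \right)} = -21 + D$ ($m{\left(D \right)} = D - - 3 \left(-4 - 3\right) = D - \left(-3\right) \left(-7\right) = D - 21 = -21 + D$)
$\left(B - - m{\left(7 \right)}\right) \left(50 + K{\left(9,4 \right)}\right) = \left(-15 - - (-21 + 7)\right) \left(50 + 36\right) = \left(-15 - \left(-1\right) \left(-14\right)\right) 86 = \left(-15 - 14\right) 86 = \left(-29\right) 86 = -2494$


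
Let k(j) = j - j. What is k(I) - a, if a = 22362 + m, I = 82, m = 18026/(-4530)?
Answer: -50640917/2265 ≈ -22358.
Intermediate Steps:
m = -9013/2265 (m = 18026*(-1/4530) = -9013/2265 ≈ -3.9792)
k(j) = 0
a = 50640917/2265 (a = 22362 - 9013/2265 = 50640917/2265 ≈ 22358.)
k(I) - a = 0 - 1*50640917/2265 = 0 - 50640917/2265 = -50640917/2265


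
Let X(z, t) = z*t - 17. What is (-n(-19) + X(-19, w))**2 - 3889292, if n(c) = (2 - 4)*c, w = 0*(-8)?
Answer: -3886267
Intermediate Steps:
w = 0
n(c) = -2*c
X(z, t) = -17 + t*z (X(z, t) = t*z - 17 = -17 + t*z)
(-n(-19) + X(-19, w))**2 - 3889292 = (-(-2)*(-19) + (-17 + 0*(-19)))**2 - 3889292 = (-1*38 + (-17 + 0))**2 - 3889292 = (-38 - 17)**2 - 3889292 = (-55)**2 - 3889292 = 3025 - 3889292 = -3886267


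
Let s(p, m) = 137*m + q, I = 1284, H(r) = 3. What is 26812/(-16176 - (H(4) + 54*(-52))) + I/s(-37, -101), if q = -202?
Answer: -393582032/187715469 ≈ -2.0967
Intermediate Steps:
s(p, m) = -202 + 137*m (s(p, m) = 137*m - 202 = -202 + 137*m)
26812/(-16176 - (H(4) + 54*(-52))) + I/s(-37, -101) = 26812/(-16176 - (3 + 54*(-52))) + 1284/(-202 + 137*(-101)) = 26812/(-16176 - (3 - 2808)) + 1284/(-202 - 13837) = 26812/(-16176 - 1*(-2805)) + 1284/(-14039) = 26812/(-16176 + 2805) + 1284*(-1/14039) = 26812/(-13371) - 1284/14039 = 26812*(-1/13371) - 1284/14039 = -26812/13371 - 1284/14039 = -393582032/187715469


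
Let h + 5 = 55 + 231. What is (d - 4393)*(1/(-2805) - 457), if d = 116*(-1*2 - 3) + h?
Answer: 117933512/55 ≈ 2.1442e+6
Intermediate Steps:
h = 281 (h = -5 + (55 + 231) = -5 + 286 = 281)
d = -299 (d = 116*(-1*2 - 3) + 281 = 116*(-2 - 3) + 281 = 116*(-5) + 281 = -580 + 281 = -299)
(d - 4393)*(1/(-2805) - 457) = (-299 - 4393)*(1/(-2805) - 457) = -4692*(-1/2805 - 457) = -4692*(-1281886/2805) = 117933512/55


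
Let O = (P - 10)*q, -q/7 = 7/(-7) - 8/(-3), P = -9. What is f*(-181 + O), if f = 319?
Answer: 38918/3 ≈ 12973.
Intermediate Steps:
q = -35/3 (q = -7*(7/(-7) - 8/(-3)) = -7*(7*(-⅐) - 8*(-⅓)) = -7*(-1 + 8/3) = -7*5/3 = -35/3 ≈ -11.667)
O = 665/3 (O = (-9 - 10)*(-35/3) = -19*(-35/3) = 665/3 ≈ 221.67)
f*(-181 + O) = 319*(-181 + 665/3) = 319*(122/3) = 38918/3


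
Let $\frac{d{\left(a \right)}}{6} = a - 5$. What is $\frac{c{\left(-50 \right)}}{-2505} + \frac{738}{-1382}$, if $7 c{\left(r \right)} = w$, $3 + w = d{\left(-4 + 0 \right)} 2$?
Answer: $- \frac{2131238}{4038895} \approx -0.52768$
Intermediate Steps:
$d{\left(a \right)} = -30 + 6 a$ ($d{\left(a \right)} = 6 \left(a - 5\right) = 6 \left(-5 + a\right) = -30 + 6 a$)
$w = -111$ ($w = -3 + \left(-30 + 6 \left(-4 + 0\right)\right) 2 = -3 + \left(-30 + 6 \left(-4\right)\right) 2 = -3 + \left(-30 - 24\right) 2 = -3 - 108 = -111$)
$c{\left(r \right)} = - \frac{111}{7}$ ($c{\left(r \right)} = \frac{1}{7} \left(-111\right) = - \frac{111}{7}$)
$\frac{c{\left(-50 \right)}}{-2505} + \frac{738}{-1382} = - \frac{111}{7 \left(-2505\right)} + \frac{738}{-1382} = \left(- \frac{111}{7}\right) \left(- \frac{1}{2505}\right) + 738 \left(- \frac{1}{1382}\right) = \frac{37}{5845} - \frac{369}{691} = - \frac{2131238}{4038895}$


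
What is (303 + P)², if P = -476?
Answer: 29929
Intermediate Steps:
(303 + P)² = (303 - 476)² = (-173)² = 29929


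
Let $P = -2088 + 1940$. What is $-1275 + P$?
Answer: $-1423$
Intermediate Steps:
$P = -148$
$-1275 + P = -1275 - 148 = -1423$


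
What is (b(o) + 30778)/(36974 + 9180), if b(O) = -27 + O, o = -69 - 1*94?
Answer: 15294/23077 ≈ 0.66274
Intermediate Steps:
o = -163 (o = -69 - 94 = -163)
(b(o) + 30778)/(36974 + 9180) = ((-27 - 163) + 30778)/(36974 + 9180) = (-190 + 30778)/46154 = 30588*(1/46154) = 15294/23077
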